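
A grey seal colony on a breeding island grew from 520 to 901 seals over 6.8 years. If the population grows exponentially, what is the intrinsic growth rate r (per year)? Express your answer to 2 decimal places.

0.08 per year

From N(t) = N₀·e^(rt): e^(r·6.8) = 901/520 = 1.7327.
r·6.8 = ln(1.7327) = 0.54968, so r = 0.54968/6.8 = 0.080835.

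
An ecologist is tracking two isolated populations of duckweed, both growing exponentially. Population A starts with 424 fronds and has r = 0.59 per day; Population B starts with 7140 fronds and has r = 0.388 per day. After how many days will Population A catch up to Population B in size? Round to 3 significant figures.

Set 424·e^(0.59t) = 7140·e^(0.388t).
e^((0.59 − 0.388)t) = 7140/424 → e^(0.202·t) = 16.84.
0.202·t = ln(16.84) = 2.8237, so t = 2.8237/0.202 = 13.979.

14.0 days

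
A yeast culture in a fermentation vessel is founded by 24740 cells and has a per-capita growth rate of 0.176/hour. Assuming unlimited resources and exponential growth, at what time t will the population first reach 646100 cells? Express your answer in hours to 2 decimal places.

18.54 hours

Set N₀·e^(rt) = 646100: e^(0.176·t) = 646100/24740 = 26.116.
0.176·t = ln(26.116) = 3.2625, so t = 3.2625/0.176 = 18.537.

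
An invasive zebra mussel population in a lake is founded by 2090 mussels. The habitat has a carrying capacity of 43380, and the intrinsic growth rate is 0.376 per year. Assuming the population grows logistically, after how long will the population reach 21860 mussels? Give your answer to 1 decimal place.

8.0 years

A = (K − N₀)/N₀ = (43380 − 2090)/2090 = 19.756.
Solve 43380/(1 + 19.756·e^(−0.376t)) = 21860: 1 + 19.756·e^(−0.376t) = 1.9844, so e^(−0.376t) = 0.0498303.
−0.376·t = ln(0.0498303) = -2.9991, so t = 2.9991/0.376 = 7.9764.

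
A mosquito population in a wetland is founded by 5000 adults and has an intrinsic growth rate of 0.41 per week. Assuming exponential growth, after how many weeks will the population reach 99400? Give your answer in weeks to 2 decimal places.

Set N₀·e^(rt) = 99400: e^(0.41·t) = 99400/5000 = 19.88.
0.41·t = ln(19.88) = 2.9897, so t = 2.9897/0.41 = 7.292.

7.29 weeks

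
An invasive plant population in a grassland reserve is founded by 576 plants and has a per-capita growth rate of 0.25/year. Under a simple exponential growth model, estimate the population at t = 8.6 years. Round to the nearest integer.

4945 plants

N(t) = N₀·e^(rt) = 576 × e^(0.25×8.6) = 576 × e^2.15.
e^2.15 ≈ 8.5849, so N ≈ 576 × 8.5849 = 4944.88.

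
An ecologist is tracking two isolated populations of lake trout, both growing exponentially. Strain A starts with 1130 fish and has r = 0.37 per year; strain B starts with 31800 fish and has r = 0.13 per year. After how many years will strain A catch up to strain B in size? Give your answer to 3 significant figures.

Set 1130·e^(0.37t) = 31800·e^(0.13t).
e^((0.37 − 0.13)t) = 31800/1130 → e^(0.24·t) = 28.142.
0.24·t = ln(28.142) = 3.3372, so t = 3.3372/0.24 = 13.905.

13.9 years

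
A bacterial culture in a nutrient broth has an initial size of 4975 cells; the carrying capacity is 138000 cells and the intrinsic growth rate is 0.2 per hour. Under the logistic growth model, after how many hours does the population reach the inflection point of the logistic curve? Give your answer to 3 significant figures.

Logistic growth is fastest at N = K/2 = 69000.
A = (K − N₀)/N₀ = 26.739. Set K/(1 + A·e^(−rt)) = K/2 → A·e^(−rt) = 1.
e^(−0.2t) = 1/26.739 = 0.037399, so t = ln(26.739)/0.2 = 3.2861/0.2 = 16.431.

16.4 hours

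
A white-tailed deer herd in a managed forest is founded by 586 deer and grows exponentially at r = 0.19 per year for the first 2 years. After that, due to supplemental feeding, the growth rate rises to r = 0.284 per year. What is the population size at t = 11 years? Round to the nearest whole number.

11040 deer

Phase 1: N(2) = 586·e^(0.19×2) = 586·e^0.38 = 856.899.
Phase 2 runs for 11 − 2 = 9 years at r = 0.284.
N(11) = 856.899·e^(0.284×9) = 856.899·e^2.556 = 11040.4.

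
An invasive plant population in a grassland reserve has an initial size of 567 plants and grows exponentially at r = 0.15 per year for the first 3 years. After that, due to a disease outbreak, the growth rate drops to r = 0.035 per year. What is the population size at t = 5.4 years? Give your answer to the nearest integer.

967 plants

Phase 1: N(3) = 567·e^(0.15×3) = 567·e^0.45 = 889.233.
Phase 2 runs for 5.4 − 3 = 2.4 years at r = 0.035.
N(5.4) = 889.233·e^(0.035×2.4) = 889.233·e^0.084 = 967.156.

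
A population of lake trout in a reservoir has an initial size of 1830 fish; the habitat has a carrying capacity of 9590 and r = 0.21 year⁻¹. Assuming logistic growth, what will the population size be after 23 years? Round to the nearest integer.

9276 fish

A = (K − N₀)/N₀ = (9590 − 1830)/1830 = 4.2404.
N(t) = K/(1 + A·e^(−rt)) = 9590/(1 + 4.2404×e^(−0.21×23)).
e^(−4.83) = 0.0079865; denominator = 1 + 4.2404×0.0079865 = 1.0339.
N = 9590/1.0339 = 9275.86.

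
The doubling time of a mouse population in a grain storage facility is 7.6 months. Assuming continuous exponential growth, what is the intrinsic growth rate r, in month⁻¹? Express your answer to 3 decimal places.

0.091 per month

r = ln(2)/t_d = 0.6931/7.6 = 0.091204.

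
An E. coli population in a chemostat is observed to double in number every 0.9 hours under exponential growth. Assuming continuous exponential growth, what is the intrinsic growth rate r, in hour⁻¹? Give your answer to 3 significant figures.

r = ln(2)/t_d = 0.6931/0.9 = 0.77016.

0.770 per hour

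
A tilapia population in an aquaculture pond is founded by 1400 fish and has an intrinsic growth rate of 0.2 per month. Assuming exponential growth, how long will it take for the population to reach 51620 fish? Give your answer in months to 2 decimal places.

Set N₀·e^(rt) = 51620: e^(0.2·t) = 51620/1400 = 36.871.
0.2·t = ln(36.871) = 3.6074, so t = 3.6074/0.2 = 18.037.

18.04 months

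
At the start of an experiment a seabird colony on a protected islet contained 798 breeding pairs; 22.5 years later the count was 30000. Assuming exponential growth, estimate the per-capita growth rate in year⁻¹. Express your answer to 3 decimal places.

0.161 per year

From N(t) = N₀·e^(rt): e^(r·22.5) = 30000/798 = 37.594.
r·22.5 = ln(37.594) = 3.6268, so r = 3.6268/22.5 = 0.16119.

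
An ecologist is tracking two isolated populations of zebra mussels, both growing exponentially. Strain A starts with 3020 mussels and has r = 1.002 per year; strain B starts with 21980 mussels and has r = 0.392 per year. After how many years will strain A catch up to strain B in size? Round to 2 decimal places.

3.25 years

Set 3020·e^(1.002t) = 21980·e^(0.392t).
e^((1.002 − 0.392)t) = 21980/3020 → e^(0.61·t) = 7.2781.
0.61·t = ln(7.2781) = 1.9849, so t = 1.9849/0.61 = 3.2539.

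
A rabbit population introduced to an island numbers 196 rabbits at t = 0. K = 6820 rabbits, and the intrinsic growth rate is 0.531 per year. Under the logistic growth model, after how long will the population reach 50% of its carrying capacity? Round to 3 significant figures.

A = (K − N₀)/N₀ = (6820 − 196)/196 = 33.796.
Solve 6820/(1 + 33.796·e^(−0.531t)) = 3410: 1 + 33.796·e^(−0.531t) = 2, so e^(−0.531t) = 0.0295894.
−0.531·t = ln(0.0295894) = -3.5203, so t = 3.5203/0.531 = 6.6296.

6.63 years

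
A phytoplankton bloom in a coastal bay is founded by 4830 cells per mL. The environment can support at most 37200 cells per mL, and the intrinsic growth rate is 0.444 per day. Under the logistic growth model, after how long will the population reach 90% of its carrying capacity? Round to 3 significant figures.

9.23 days

A = (K − N₀)/N₀ = (37200 − 4830)/4830 = 6.7019.
Solve 37200/(1 + 6.7019·e^(−0.444t)) = 33480: 1 + 6.7019·e^(−0.444t) = 1.1111, so e^(−0.444t) = 0.0165791.
−0.444·t = ln(0.0165791) = -4.0996, so t = 4.0996/0.444 = 9.2334.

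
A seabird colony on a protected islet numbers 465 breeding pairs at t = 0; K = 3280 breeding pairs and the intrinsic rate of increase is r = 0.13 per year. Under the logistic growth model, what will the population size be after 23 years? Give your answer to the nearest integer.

2515 breeding pairs

A = (K − N₀)/N₀ = (3280 − 465)/465 = 6.0538.
N(t) = K/(1 + A·e^(−rt)) = 3280/(1 + 6.0538×e^(−0.13×23)).
e^(−2.99) = 0.050287; denominator = 1 + 6.0538×0.050287 = 1.3044.
N = 3280/1.3044 = 2514.51.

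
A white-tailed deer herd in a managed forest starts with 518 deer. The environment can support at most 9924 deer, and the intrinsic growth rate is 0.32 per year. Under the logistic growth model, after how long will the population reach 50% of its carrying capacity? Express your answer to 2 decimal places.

A = (K − N₀)/N₀ = (9924 − 518)/518 = 18.158.
Solve 9924/(1 + 18.158·e^(−0.32t)) = 4962: 1 + 18.158·e^(−0.32t) = 2, so e^(−0.32t) = 0.0550712.
−0.32·t = ln(0.0550712) = -2.8991, so t = 2.8991/0.32 = 9.0598.

9.06 years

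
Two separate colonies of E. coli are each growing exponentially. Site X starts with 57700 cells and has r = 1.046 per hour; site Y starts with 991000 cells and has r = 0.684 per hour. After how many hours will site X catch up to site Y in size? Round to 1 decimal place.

Set 57700·e^(1.046t) = 991000·e^(0.684t).
e^((1.046 − 0.684)t) = 991000/57700 → e^(0.362·t) = 17.175.
0.362·t = ln(17.175) = 2.8435, so t = 2.8435/0.362 = 7.8549.

7.9 hours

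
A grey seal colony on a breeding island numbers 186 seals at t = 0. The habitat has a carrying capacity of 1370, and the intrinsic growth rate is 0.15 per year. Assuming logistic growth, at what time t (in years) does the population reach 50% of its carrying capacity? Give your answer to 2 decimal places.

A = (K − N₀)/N₀ = (1370 − 186)/186 = 6.3656.
Solve 1370/(1 + 6.3656·e^(−0.15t)) = 685: 1 + 6.3656·e^(−0.15t) = 2, so e^(−0.15t) = 0.157095.
−0.15·t = ln(0.157095) = -1.8509, so t = 1.8509/0.15 = 12.339.

12.34 years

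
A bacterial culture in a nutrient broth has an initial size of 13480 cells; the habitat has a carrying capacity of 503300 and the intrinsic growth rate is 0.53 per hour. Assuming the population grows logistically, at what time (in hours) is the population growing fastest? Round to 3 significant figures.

Logistic growth is fastest at N = K/2 = 251650.
A = (K − N₀)/N₀ = 36.337. Set K/(1 + A·e^(−rt)) = K/2 → A·e^(−rt) = 1.
e^(−0.53t) = 1/36.337 = 0.0275203, so t = ln(36.337)/0.53 = 3.5928/0.53 = 6.7789.

6.78 hours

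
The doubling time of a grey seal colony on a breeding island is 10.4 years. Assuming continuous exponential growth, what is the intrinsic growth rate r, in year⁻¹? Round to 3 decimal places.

r = ln(2)/t_d = 0.6931/10.4 = 0.066649.

0.067 per year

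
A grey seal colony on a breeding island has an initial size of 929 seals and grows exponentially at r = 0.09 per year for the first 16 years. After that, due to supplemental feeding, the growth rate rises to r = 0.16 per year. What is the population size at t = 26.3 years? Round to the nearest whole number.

20376 seals

Phase 1: N(16) = 929·e^(0.09×16) = 929·e^1.44 = 3921.03.
Phase 2 runs for 26.3 − 16 = 10.3 years at r = 0.16.
N(26.3) = 3921.03·e^(0.16×10.3) = 3921.03·e^1.648 = 20375.9.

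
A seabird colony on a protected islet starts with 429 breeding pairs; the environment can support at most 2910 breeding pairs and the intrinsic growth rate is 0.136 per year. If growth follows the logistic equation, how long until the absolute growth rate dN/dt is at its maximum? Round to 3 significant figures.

Logistic growth is fastest at N = K/2 = 1455.
A = (K − N₀)/N₀ = 5.7832. Set K/(1 + A·e^(−rt)) = K/2 → A·e^(−rt) = 1.
e^(−0.136t) = 1/5.7832 = 0.172914, so t = ln(5.7832)/0.136 = 1.755/0.136 = 12.904.

12.9 years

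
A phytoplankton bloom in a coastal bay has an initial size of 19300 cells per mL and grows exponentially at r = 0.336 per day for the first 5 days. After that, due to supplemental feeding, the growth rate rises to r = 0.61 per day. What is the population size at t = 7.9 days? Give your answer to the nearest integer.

Phase 1: N(5) = 19300·e^(0.336×5) = 19300·e^1.68 = 103555.
Phase 2 runs for 7.9 − 5 = 2.9 days at r = 0.61.
N(7.9) = 103555·e^(0.61×2.9) = 103555·e^1.769 = 607350.

607350 cells per mL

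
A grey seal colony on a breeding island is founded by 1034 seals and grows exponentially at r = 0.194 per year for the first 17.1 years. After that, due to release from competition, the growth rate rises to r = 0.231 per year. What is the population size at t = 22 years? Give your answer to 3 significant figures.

Phase 1: N(17.1) = 1034·e^(0.194×17.1) = 1034·e^3.317 = 28526.5.
Phase 2 runs for 22 − 17.1 = 4.9 years at r = 0.231.
N(22) = 28526.5·e^(0.231×4.9) = 28526.5·e^1.132 = 88476.3.

88500 seals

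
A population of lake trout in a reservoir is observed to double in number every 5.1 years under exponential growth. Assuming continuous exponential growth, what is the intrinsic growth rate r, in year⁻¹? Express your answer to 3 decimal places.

0.136 per year

r = ln(2)/t_d = 0.6931/5.1 = 0.13591.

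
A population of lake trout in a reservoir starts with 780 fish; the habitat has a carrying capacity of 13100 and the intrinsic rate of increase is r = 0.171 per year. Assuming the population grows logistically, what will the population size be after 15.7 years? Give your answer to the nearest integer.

6305 fish

A = (K − N₀)/N₀ = (13100 − 780)/780 = 15.795.
N(t) = K/(1 + A·e^(−rt)) = 13100/(1 + 15.795×e^(−0.171×15.7)).
e^(−2.685) = 0.068242; denominator = 1 + 15.795×0.068242 = 2.0779.
N = 13100/2.0779 = 6304.54.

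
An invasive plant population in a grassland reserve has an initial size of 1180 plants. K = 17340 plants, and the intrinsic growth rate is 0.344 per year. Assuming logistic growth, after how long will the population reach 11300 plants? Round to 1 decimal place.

9.4 years

A = (K − N₀)/N₀ = (17340 − 1180)/1180 = 13.695.
Solve 17340/(1 + 13.695·e^(−0.344t)) = 11300: 1 + 13.695·e^(−0.344t) = 1.5345, so e^(−0.344t) = 0.0390301.
−0.344·t = ln(0.0390301) = -3.2434, so t = 3.2434/0.344 = 9.4286.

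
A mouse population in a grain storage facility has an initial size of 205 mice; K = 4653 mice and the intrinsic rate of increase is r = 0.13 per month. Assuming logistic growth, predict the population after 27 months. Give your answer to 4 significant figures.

2822 mice

A = (K − N₀)/N₀ = (4653 − 205)/205 = 21.698.
N(t) = K/(1 + A·e^(−rt)) = 4653/(1 + 21.698×e^(−0.13×27)).
e^(−3.51) = 0.029897; denominator = 1 + 21.698×0.029897 = 1.6487.
N = 4653/1.6487 = 2822.24.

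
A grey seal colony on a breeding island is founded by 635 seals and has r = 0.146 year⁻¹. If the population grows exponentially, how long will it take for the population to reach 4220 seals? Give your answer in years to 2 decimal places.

Set N₀·e^(rt) = 4220: e^(0.146·t) = 4220/635 = 6.6457.
0.146·t = ln(6.6457) = 1.894, so t = 1.894/0.146 = 12.972.

12.97 years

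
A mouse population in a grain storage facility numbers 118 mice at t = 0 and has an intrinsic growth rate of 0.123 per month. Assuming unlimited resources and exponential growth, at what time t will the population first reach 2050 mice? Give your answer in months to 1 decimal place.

Set N₀·e^(rt) = 2050: e^(0.123·t) = 2050/118 = 17.373.
0.123·t = ln(17.373) = 2.8549, so t = 2.8549/0.123 = 23.211.

23.2 months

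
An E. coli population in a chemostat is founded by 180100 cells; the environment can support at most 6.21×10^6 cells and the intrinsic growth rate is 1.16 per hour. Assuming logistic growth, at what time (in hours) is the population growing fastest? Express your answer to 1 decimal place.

Logistic growth is fastest at N = K/2 = 3.105×10^6.
A = (K − N₀)/N₀ = 33.481. Set K/(1 + A·e^(−rt)) = K/2 → A·e^(−rt) = 1.
e^(−1.16t) = 1/33.481 = 0.0298678, so t = ln(33.481)/1.16 = 3.511/1.16 = 3.0267.

3.0 hours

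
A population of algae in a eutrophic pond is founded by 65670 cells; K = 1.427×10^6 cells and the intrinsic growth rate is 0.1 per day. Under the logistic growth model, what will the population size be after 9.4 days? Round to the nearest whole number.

A = (K − N₀)/N₀ = (1.427×10^6 − 65670)/65670 = 20.73.
N(t) = K/(1 + A·e^(−rt)) = 1.427×10^6/(1 + 20.73×e^(−0.1×9.4)).
e^(−0.94) = 0.39063; denominator = 1 + 20.73×0.39063 = 9.0977.
N = 1.427×10^6/9.0977 = 156854.

156854 cells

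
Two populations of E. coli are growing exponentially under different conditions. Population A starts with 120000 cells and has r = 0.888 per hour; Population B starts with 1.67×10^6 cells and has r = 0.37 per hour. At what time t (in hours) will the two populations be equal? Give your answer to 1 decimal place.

5.1 hours

Set 120000·e^(0.888t) = 1.67×10^6·e^(0.37t).
e^((0.888 − 0.37)t) = 1.67×10^6/120000 → e^(0.518·t) = 13.917.
0.518·t = ln(13.917) = 2.6331, so t = 2.6331/0.518 = 5.0832.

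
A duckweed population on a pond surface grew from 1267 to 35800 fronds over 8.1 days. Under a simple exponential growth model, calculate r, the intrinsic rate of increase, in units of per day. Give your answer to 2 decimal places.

From N(t) = N₀·e^(rt): e^(r·8.1) = 35800/1267 = 28.256.
r·8.1 = ln(28.256) = 3.3413, so r = 3.3413/8.1 = 0.41251.

0.41 per day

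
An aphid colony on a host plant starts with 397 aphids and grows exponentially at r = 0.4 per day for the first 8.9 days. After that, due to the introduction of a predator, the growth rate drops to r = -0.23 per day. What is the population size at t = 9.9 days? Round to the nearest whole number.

11092 aphids

Phase 1: N(8.9) = 397·e^(0.4×8.9) = 397·e^3.56 = 13959.8.
Phase 2 runs for 9.9 − 8.9 = 1 days at r = -0.23.
N(9.9) = 13959.8·e^(-0.23×1) = 13959.8·e^-0.23 = 11091.5.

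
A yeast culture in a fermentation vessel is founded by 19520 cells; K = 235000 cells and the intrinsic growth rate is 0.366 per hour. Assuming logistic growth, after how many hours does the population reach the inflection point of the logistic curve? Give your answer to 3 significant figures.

6.56 hours

Logistic growth is fastest at N = K/2 = 117500.
A = (K − N₀)/N₀ = 11.039. Set K/(1 + A·e^(−rt)) = K/2 → A·e^(−rt) = 1.
e^(−0.366t) = 1/11.039 = 0.0905885, so t = ln(11.039)/0.366 = 2.4014/0.366 = 6.5613.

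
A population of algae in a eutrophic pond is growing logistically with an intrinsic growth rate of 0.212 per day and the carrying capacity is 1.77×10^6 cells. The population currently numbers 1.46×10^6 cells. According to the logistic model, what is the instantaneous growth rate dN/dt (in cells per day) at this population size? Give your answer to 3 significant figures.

54200 cells per day

dN/dt = rN(1 − N/K) = 0.212 × 1.46×10^6 × (1 − 1.46×10^6/1.77×10^6).
1 − 1.46×10^6/1.77×10^6 = 0.17514; dN/dt = 0.212 × 1.46×10^6 × 0.17514 = 54210.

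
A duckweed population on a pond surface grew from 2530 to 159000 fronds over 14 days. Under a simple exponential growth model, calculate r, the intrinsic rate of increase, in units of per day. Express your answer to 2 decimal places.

0.30 per day

From N(t) = N₀·e^(rt): e^(r·14) = 159000/2530 = 62.846.
r·14 = ln(62.846) = 4.1407, so r = 4.1407/14 = 0.29576.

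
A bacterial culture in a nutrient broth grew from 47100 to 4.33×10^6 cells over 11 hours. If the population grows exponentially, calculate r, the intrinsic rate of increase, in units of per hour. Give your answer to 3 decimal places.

0.411 per hour

From N(t) = N₀·e^(rt): e^(r·11) = 4.33×10^6/47100 = 91.932.
r·11 = ln(91.932) = 4.521, so r = 4.521/11 = 0.411.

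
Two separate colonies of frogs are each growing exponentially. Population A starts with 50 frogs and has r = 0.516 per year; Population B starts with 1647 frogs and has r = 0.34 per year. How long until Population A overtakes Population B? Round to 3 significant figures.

19.9 years

Set 50·e^(0.516t) = 1647·e^(0.34t).
e^((0.516 − 0.34)t) = 1647/50 → e^(0.176·t) = 32.94.
0.176·t = ln(32.94) = 3.4947, so t = 3.4947/0.176 = 19.856.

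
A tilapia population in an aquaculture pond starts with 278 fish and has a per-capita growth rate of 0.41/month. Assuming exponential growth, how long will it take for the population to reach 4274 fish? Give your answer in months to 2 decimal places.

6.67 months

Set N₀·e^(rt) = 4274: e^(0.41·t) = 4274/278 = 15.374.
0.41·t = ln(15.374) = 2.7327, so t = 2.7327/0.41 = 6.6651.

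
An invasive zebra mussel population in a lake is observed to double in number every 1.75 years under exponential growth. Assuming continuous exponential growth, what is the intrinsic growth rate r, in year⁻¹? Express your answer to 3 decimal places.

0.396 per year

r = ln(2)/t_d = 0.6931/1.75 = 0.39608.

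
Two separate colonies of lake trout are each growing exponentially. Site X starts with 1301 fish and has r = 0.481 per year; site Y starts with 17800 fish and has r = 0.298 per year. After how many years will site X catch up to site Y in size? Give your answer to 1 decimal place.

14.3 years

Set 1301·e^(0.481t) = 17800·e^(0.298t).
e^((0.481 − 0.298)t) = 17800/1301 → e^(0.183·t) = 13.682.
0.183·t = ln(13.682) = 2.6161, so t = 2.6161/0.183 = 14.295.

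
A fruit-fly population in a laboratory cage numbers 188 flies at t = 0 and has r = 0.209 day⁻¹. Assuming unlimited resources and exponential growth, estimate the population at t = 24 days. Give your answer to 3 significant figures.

28400 flies

N(t) = N₀·e^(rt) = 188 × e^(0.209×24) = 188 × e^5.016.
e^5.016 ≈ 150.81, so N ≈ 188 × 150.81 = 28351.7.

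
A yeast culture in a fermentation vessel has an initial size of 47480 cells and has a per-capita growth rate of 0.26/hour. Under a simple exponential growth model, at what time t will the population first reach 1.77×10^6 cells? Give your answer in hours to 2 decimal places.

Set N₀·e^(rt) = 1.77×10^6: e^(0.26·t) = 1.77×10^6/47480 = 37.279.
0.26·t = ln(37.279) = 3.6184, so t = 3.6184/0.26 = 13.917.

13.92 hours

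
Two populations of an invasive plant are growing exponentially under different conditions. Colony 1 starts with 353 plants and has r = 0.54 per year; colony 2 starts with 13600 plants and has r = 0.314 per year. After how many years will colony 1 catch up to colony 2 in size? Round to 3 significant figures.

16.2 years

Set 353·e^(0.54t) = 13600·e^(0.314t).
e^((0.54 − 0.314)t) = 13600/353 → e^(0.226·t) = 38.527.
0.226·t = ln(38.527) = 3.6514, so t = 3.6514/0.226 = 16.156.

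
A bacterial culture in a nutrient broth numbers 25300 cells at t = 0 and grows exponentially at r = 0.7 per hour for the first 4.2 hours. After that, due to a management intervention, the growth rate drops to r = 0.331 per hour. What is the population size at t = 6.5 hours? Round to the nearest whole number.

1024648 cells

Phase 1: N(4.2) = 25300·e^(0.7×4.2) = 25300·e^2.94 = 478571.
Phase 2 runs for 6.5 − 4.2 = 2.3 hours at r = 0.331.
N(6.5) = 478571·e^(0.331×2.3) = 478571·e^0.7613 = 1.024648×10^6.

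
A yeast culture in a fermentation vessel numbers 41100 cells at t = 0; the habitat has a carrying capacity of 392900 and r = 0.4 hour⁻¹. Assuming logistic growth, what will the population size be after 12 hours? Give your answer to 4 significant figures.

A = (K − N₀)/N₀ = (392900 − 41100)/41100 = 8.5596.
N(t) = K/(1 + A·e^(−rt)) = 392900/(1 + 8.5596×e^(−0.4×12)).
e^(−4.8) = 0.0082297; denominator = 1 + 8.5596×0.0082297 = 1.0704.
N = 392900/1.0704 = 367044.

367000 cells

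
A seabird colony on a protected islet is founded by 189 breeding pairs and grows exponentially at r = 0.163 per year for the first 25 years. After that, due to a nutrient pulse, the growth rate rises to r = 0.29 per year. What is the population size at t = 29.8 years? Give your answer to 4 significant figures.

44750 breeding pairs

Phase 1: N(25) = 189·e^(0.163×25) = 189·e^4.075 = 11122.7.
Phase 2 runs for 29.8 − 25 = 4.8 years at r = 0.29.
N(29.8) = 11122.7·e^(0.29×4.8) = 11122.7·e^1.392 = 44745.5.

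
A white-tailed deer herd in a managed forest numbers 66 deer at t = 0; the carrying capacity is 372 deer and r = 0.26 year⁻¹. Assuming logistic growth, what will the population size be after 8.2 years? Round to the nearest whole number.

A = (K − N₀)/N₀ = (372 − 66)/66 = 4.6364.
N(t) = K/(1 + A·e^(−rt)) = 372/(1 + 4.6364×e^(−0.26×8.2)).
e^(−2.132) = 0.1186; denominator = 1 + 4.6364×0.1186 = 1.5499.
N = 372/1.5499 = 240.02.

240 deer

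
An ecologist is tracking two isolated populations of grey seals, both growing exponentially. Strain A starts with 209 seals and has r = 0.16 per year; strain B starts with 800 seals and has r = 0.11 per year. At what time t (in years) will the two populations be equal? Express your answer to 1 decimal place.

26.8 years

Set 209·e^(0.16t) = 800·e^(0.11t).
e^((0.16 − 0.11)t) = 800/209 → e^(0.05·t) = 3.8278.
0.05·t = ln(3.8278) = 1.3423, so t = 1.3423/0.05 = 26.846.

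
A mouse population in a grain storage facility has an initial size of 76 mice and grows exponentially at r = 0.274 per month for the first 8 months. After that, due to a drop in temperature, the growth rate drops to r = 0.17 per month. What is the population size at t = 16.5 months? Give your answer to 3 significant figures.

2890 mice

Phase 1: N(8) = 76·e^(0.274×8) = 76·e^2.192 = 680.436.
Phase 2 runs for 16.5 − 8 = 8.5 months at r = 0.17.
N(16.5) = 680.436·e^(0.17×8.5) = 680.436·e^1.445 = 2886.31.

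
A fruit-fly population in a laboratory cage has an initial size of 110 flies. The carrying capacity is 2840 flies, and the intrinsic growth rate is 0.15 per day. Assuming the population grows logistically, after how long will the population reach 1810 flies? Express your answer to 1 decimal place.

25.2 days

A = (K − N₀)/N₀ = (2840 − 110)/110 = 24.818.
Solve 2840/(1 + 24.818·e^(−0.15t)) = 1810: 1 + 24.818·e^(−0.15t) = 1.5691, so e^(−0.15t) = 0.0229292.
−0.15·t = ln(0.0229292) = -3.7753, so t = 3.7753/0.15 = 25.169.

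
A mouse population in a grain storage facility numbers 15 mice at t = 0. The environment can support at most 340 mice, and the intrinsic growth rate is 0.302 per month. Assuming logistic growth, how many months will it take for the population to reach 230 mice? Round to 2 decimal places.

A = (K − N₀)/N₀ = (340 − 15)/15 = 21.667.
Solve 340/(1 + 21.667·e^(−0.302t)) = 230: 1 + 21.667·e^(−0.302t) = 1.4783, so e^(−0.302t) = 0.0220736.
−0.302·t = ln(0.0220736) = -3.8134, so t = 3.8134/0.302 = 12.627.

12.63 months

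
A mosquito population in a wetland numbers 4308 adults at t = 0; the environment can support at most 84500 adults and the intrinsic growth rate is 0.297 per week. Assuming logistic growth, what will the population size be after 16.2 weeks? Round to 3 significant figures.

A = (K − N₀)/N₀ = (84500 − 4308)/4308 = 18.615.
N(t) = K/(1 + A·e^(−rt)) = 84500/(1 + 18.615×e^(−0.297×16.2)).
e^(−4.811) = 0.0081365; denominator = 1 + 18.615×0.0081365 = 1.1515.
N = 84500/1.1515 = 73385.3.

73400 adults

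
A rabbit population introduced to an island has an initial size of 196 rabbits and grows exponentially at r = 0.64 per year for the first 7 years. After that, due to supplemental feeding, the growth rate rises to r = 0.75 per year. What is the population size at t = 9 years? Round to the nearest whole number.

77506 rabbits

Phase 1: N(7) = 196·e^(0.64×7) = 196·e^4.48 = 17294.
Phase 2 runs for 9 − 7 = 2 years at r = 0.75.
N(9) = 17294·e^(0.75×2) = 17294·e^1.5 = 77506.3.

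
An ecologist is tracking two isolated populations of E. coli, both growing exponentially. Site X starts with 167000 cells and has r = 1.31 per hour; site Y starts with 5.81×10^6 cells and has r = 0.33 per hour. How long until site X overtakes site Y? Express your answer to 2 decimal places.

3.62 hours

Set 167000·e^(1.31t) = 5.81×10^6·e^(0.33t).
e^((1.31 − 0.33)t) = 5.81×10^6/167000 → e^(0.98·t) = 34.79.
0.98·t = ln(34.79) = 3.5493, so t = 3.5493/0.98 = 3.6218.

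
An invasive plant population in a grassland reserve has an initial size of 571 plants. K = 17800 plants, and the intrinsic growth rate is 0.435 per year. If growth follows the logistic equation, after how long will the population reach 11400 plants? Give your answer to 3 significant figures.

9.16 years

A = (K − N₀)/N₀ = (17800 − 571)/571 = 30.173.
Solve 17800/(1 + 30.173·e^(−0.435t)) = 11400: 1 + 30.173·e^(−0.435t) = 1.5614, so e^(−0.435t) = 0.0186059.
−0.435·t = ln(0.0186059) = -3.9843, so t = 3.9843/0.435 = 9.1593.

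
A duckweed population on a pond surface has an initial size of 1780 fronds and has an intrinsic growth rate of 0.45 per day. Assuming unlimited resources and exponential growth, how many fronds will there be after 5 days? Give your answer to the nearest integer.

N(t) = N₀·e^(rt) = 1780 × e^(0.45×5) = 1780 × e^2.25.
e^2.25 ≈ 9.4877, so N ≈ 1780 × 9.4877 = 16888.2.

16888 fronds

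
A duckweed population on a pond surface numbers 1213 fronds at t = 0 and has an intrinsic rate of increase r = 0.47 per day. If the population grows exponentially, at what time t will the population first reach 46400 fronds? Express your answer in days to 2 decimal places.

Set N₀·e^(rt) = 46400: e^(0.47·t) = 46400/1213 = 38.252.
0.47·t = ln(38.252) = 3.6442, so t = 3.6442/0.47 = 7.7536.

7.75 days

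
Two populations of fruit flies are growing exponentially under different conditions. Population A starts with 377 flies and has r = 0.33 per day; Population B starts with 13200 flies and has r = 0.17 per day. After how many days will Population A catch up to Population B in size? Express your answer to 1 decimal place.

Set 377·e^(0.33t) = 13200·e^(0.17t).
e^((0.33 − 0.17)t) = 13200/377 → e^(0.16·t) = 35.013.
0.16·t = ln(35.013) = 3.5557, so t = 3.5557/0.16 = 22.223.

22.2 days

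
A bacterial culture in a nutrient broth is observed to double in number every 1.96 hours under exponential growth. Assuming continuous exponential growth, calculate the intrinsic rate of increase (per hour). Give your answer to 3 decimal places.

0.354 per hour

r = ln(2)/t_d = 0.6931/1.96 = 0.35365.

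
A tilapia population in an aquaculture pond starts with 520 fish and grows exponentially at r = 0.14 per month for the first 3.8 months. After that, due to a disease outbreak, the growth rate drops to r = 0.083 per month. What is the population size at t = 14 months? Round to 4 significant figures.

Phase 1: N(3.8) = 520·e^(0.14×3.8) = 520·e^0.532 = 885.213.
Phase 2 runs for 14 − 3.8 = 10.2 months at r = 0.083.
N(14) = 885.213·e^(0.083×10.2) = 885.213·e^0.8466 = 2064.06.

2064 fish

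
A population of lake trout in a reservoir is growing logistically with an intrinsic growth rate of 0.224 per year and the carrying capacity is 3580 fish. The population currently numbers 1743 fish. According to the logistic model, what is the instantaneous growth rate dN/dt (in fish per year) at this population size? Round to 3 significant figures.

dN/dt = rN(1 − N/K) = 0.224 × 1743 × (1 − 1743/3580).
1 − 1743/3580 = 0.51313; dN/dt = 0.224 × 1743 × 0.51313 = 200.34.

200 fish per year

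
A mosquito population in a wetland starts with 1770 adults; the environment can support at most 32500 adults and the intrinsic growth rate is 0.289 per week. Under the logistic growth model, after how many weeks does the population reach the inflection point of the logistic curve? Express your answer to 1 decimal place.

Logistic growth is fastest at N = K/2 = 16250.
A = (K − N₀)/N₀ = 17.362. Set K/(1 + A·e^(−rt)) = K/2 → A·e^(−rt) = 1.
e^(−0.289t) = 1/17.362 = 0.0575984, so t = ln(17.362)/0.289 = 2.8543/0.289 = 9.8763.

9.9 weeks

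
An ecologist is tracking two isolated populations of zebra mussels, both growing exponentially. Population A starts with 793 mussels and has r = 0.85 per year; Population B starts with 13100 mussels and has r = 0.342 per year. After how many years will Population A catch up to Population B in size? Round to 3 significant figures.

Set 793·e^(0.85t) = 13100·e^(0.342t).
e^((0.85 − 0.342)t) = 13100/793 → e^(0.508·t) = 16.52.
0.508·t = ln(16.52) = 2.8045, so t = 2.8045/0.508 = 5.5208.

5.52 years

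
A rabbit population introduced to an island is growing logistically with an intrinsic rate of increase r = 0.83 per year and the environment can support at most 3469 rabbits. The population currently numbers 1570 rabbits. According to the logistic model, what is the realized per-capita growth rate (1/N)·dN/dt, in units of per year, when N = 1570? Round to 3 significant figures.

0.454 per year

(1/N)·dN/dt = r(1 − N/K) = 0.83 × (1 − 1570/3469).
= 0.83 × 0.54742 = 0.45436.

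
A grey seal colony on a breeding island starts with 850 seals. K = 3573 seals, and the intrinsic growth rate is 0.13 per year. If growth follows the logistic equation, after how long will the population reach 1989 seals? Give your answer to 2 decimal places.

A = (K − N₀)/N₀ = (3573 − 850)/850 = 3.2035.
Solve 3573/(1 + 3.2035·e^(−0.13t)) = 1989: 1 + 3.2035·e^(−0.13t) = 1.7964, so e^(−0.13t) = 0.248595.
−0.13·t = ln(0.248595) = -1.3919, so t = 1.3919/0.13 = 10.707.

10.71 years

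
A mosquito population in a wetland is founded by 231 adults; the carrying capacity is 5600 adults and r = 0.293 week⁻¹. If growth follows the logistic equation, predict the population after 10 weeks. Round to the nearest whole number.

A = (K − N₀)/N₀ = (5600 − 231)/231 = 23.242.
N(t) = K/(1 + A·e^(−rt)) = 5600/(1 + 23.242×e^(−0.293×10)).
e^(−2.93) = 0.053397; denominator = 1 + 23.242×0.053397 = 2.2411.
N = 5600/2.2411 = 2498.8.

2499 adults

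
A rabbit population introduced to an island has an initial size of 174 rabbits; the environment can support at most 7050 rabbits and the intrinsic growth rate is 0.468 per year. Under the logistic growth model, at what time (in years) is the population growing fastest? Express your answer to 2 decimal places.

7.86 years

Logistic growth is fastest at N = K/2 = 3525.
A = (K − N₀)/N₀ = 39.517. Set K/(1 + A·e^(−rt)) = K/2 → A·e^(−rt) = 1.
e^(−0.468t) = 1/39.517 = 0.0253054, so t = ln(39.517)/0.468 = 3.6767/0.468 = 7.8563.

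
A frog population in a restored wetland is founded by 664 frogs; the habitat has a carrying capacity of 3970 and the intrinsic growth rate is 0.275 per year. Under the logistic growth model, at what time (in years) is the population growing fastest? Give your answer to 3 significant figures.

Logistic growth is fastest at N = K/2 = 1985.
A = (K − N₀)/N₀ = 4.9789. Set K/(1 + A·e^(−rt)) = K/2 → A·e^(−rt) = 1.
e^(−0.275t) = 1/4.9789 = 0.200847, so t = ln(4.9789)/0.275 = 1.6052/0.275 = 5.8371.

5.84 years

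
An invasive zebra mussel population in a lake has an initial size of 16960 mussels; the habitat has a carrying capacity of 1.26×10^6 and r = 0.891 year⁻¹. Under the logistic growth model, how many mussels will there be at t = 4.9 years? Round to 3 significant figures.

A = (K − N₀)/N₀ = (1.26×10^6 − 16960)/16960 = 73.292.
N(t) = K/(1 + A·e^(−rt)) = 1.26×10^6/(1 + 73.292×e^(−0.891×4.9)).
e^(−4.366) = 0.012703; denominator = 1 + 73.292×0.012703 = 1.931.
N = 1.26×10^6/1.931 = 652495.

652000 mussels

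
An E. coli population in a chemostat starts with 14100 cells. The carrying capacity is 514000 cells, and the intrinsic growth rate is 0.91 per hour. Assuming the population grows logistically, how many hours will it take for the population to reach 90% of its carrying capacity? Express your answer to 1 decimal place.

A = (K − N₀)/N₀ = (514000 − 14100)/14100 = 35.454.
Solve 514000/(1 + 35.454·e^(−0.91t)) = 462600: 1 + 35.454·e^(−0.91t) = 1.1111, so e^(−0.91t) = 0.00313396.
−0.91·t = ln(0.00313396) = -5.7655, so t = 5.7655/0.91 = 6.3357.

6.3 hours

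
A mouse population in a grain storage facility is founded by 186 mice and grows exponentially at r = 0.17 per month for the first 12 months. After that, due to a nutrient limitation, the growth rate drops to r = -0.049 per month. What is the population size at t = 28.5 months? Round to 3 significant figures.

637 mice

Phase 1: N(12) = 186·e^(0.17×12) = 186·e^2.04 = 1430.45.
Phase 2 runs for 28.5 − 12 = 16.5 months at r = -0.049.
N(28.5) = 1430.45·e^(-0.049×16.5) = 1430.45·e^-0.8085 = 637.304.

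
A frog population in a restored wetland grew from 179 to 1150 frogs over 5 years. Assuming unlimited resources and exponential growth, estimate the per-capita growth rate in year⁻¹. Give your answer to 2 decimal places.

0.37 per year

From N(t) = N₀·e^(rt): e^(r·5) = 1150/179 = 6.4246.
r·5 = ln(6.4246) = 1.8601, so r = 1.8601/5 = 0.37203.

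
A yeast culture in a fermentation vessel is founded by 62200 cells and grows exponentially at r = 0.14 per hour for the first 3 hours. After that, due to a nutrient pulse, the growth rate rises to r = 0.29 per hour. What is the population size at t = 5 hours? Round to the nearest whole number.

169077 cells

Phase 1: N(3) = 62200·e^(0.14×3) = 62200·e^0.42 = 94666.
Phase 2 runs for 5 − 3 = 2 hours at r = 0.29.
N(5) = 94666·e^(0.29×2) = 94666·e^0.58 = 169077.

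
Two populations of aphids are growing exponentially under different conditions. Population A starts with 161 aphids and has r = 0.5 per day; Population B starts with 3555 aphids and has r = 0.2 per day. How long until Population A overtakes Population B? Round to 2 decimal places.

10.32 days

Set 161·e^(0.5t) = 3555·e^(0.2t).
e^((0.5 − 0.2)t) = 3555/161 → e^(0.3·t) = 22.081.
0.3·t = ln(22.081) = 3.0947, so t = 3.0947/0.3 = 10.316.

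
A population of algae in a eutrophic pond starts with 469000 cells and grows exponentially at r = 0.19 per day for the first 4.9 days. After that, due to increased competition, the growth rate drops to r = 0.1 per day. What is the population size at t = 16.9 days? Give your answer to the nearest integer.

3950521 cells

Phase 1: N(4.9) = 469000·e^(0.19×4.9) = 469000·e^0.931 = 1.189874×10^6.
Phase 2 runs for 16.9 − 4.9 = 12 days at r = 0.1.
N(16.9) = 1.189874×10^6·e^(0.1×12) = 1.189874×10^6·e^1.2 = 3.950521×10^6.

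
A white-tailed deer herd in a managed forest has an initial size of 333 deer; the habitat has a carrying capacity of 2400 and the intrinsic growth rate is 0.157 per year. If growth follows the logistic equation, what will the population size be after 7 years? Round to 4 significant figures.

A = (K − N₀)/N₀ = (2400 − 333)/333 = 6.2072.
N(t) = K/(1 + A·e^(−rt)) = 2400/(1 + 6.2072×e^(−0.157×7)).
e^(−1.099) = 0.3332; denominator = 1 + 6.2072×0.3332 = 3.0683.
N = 2400/3.0683 = 782.201.

782.2 deer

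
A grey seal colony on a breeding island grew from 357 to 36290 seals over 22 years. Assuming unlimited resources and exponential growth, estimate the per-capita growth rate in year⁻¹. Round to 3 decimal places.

From N(t) = N₀·e^(rt): e^(r·22) = 36290/357 = 101.65.
r·22 = ln(101.65) = 4.6216, so r = 4.6216/22 = 0.21007.

0.210 per year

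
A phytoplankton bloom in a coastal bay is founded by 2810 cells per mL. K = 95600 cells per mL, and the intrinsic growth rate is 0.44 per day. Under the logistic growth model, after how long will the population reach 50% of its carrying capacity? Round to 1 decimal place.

7.9 days

A = (K − N₀)/N₀ = (95600 − 2810)/2810 = 33.021.
Solve 95600/(1 + 33.021·e^(−0.44t)) = 47800: 1 + 33.021·e^(−0.44t) = 2, so e^(−0.44t) = 0.0302834.
−0.44·t = ln(0.0302834) = -3.4972, so t = 3.4972/0.44 = 7.9481.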